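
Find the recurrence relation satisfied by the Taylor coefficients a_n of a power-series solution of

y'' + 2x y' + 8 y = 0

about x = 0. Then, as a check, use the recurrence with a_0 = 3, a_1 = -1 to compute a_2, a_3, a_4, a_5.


Substitute y = sum_n a_n x^n.
y''(x) has coefficient (n+2)(n+1) a_{n+2} at x^n;
2 x y'(x) has coefficient 2 n a_n at x^n (shift);
8 y(x) has coefficient 8 a_n at x^n.
Matching x^n: (n+2)(n+1) a_{n+2} + (2n + 8) a_n = 0.
Thus a_{n+2} = (-2n - 8) / ((n+1)(n+2)) * a_n.

Check with a_0 = 3, a_1 = -1 (apply the recurrence for n = 0, 1, 2, 3): a_0 = 3, a_1 = -1, a_2 = -12, a_3 = 5/3, a_4 = 12, a_5 = -7/6.

a_(n+2) = (-2n - 8) / ((n+1)(n+2)) * a_n; check: a_0 = 3, a_1 = -1, a_2 = -12, a_3 = 5/3, a_4 = 12, a_5 = -7/6


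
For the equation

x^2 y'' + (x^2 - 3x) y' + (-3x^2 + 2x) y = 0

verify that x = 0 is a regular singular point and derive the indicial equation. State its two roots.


Divide by x^2 to reach normal form y'' + P_1(x) y' + P_2(x) y = 0 with P_1(x) = 1 - 3/x and P_2(x) = -3 + 2/x.
x = 0 is a singular point because the y'-coefficient 1 - 3/x has a pole at x = 0 and the y-coefficient -3 + 2/x has a pole at x = 0.
It is a regular singular point because x P_1(x) = p(x) = x - 3 and x^2 P_2(x) = q(x) = -3x^2 + 2x are polynomials, hence analytic at x = 0.
p(0) = -3,  q(0) = 0.
Indicial equation: r(r-1) + p(0) r + q(0) = 0, i.e. r^2 + (p(0) - 1) r + q(0) = 0, i.e. r^2 - 4 r = 0.
Discriminant: (-4)^2 - 4(0) = 16, so r = (4 ± 4)/2.
Solving: r_1 = 4, r_2 = 0.

indicial: r^2 - 4 r = 0; roots r_1 = 4, r_2 = 0


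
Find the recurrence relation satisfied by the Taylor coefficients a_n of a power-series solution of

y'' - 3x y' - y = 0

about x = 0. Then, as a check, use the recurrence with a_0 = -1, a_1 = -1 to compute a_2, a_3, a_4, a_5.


Substitute y = sum_n a_n x^n.
y''(x) has coefficient (n+2)(n+1) a_{n+2} at x^n;
-3 x y'(x) has coefficient -3 n a_n at x^n (shift);
-y(x) has coefficient -1 a_n at x^n.
Matching x^n: (n+2)(n+1) a_{n+2} + (-3n - 1) a_n = 0.
Thus a_{n+2} = (3n + 1) / ((n+1)(n+2)) * a_n.

Check with a_0 = -1, a_1 = -1 (apply the recurrence for n = 0, 1, 2, 3): a_0 = -1, a_1 = -1, a_2 = -1/2, a_3 = -2/3, a_4 = -7/24, a_5 = -1/3.

a_(n+2) = (3n + 1) / ((n+1)(n+2)) * a_n; check: a_0 = -1, a_1 = -1, a_2 = -1/2, a_3 = -2/3, a_4 = -7/24, a_5 = -1/3


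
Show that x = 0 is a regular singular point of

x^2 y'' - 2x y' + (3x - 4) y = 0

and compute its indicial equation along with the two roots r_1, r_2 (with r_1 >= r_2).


Divide by x^2 to reach normal form y'' + P_1(x) y' + P_2(x) y = 0 with P_1(x) = -2/x and P_2(x) = 3/x - 4/x^2.
x = 0 is a singular point because the y'-coefficient -2/x has a pole at x = 0 and the y-coefficient 3/x - 4/x^2 has a pole at x = 0.
It is a regular singular point because x P_1(x) = p(x) = -2 and x^2 P_2(x) = q(x) = 3x - 4 are polynomials, hence analytic at x = 0.
p(0) = -2,  q(0) = -4.
Indicial equation: r(r-1) + p(0) r + q(0) = 0, i.e. r^2 + (p(0) - 1) r + q(0) = 0, i.e. r^2 - 3 r - 4 = 0.
Discriminant: (-3)^2 - 4(-4) = 25, so r = (3 ± 5)/2.
Solving: r_1 = 4, r_2 = -1.

indicial: r^2 - 3 r - 4 = 0; roots r_1 = 4, r_2 = -1


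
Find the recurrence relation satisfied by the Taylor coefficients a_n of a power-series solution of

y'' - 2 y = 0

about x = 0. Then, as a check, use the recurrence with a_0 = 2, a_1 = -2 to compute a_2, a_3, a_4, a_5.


Substitute y = sum_n a_n x^n into y'' + (const) y = 0.
y''(x) = sum_{n>=0} (n+2)(n+1) a_{n+2} x^n.
The ODE becomes sum_n [(n+2)(n+1) a_{n+2} - 2 a_n] x^n = 0.
Setting each coefficient to zero gives the recurrence:
  (n+2)(n+1) a_{n+2} - 2 a_n = 0,
  a_{n+2} = 2 / ((n+1)(n+2)) a_n.

Check with a_0 = 2, a_1 = -2 (apply the recurrence for n = 0, 1, 2, 3): a_0 = 2, a_1 = -2, a_2 = 2, a_3 = -2/3, a_4 = 1/3, a_5 = -1/15.

a_{n+2} = 2/((n+1)(n+2)) * a_n; check: a_0 = 2, a_1 = -2, a_2 = 2, a_3 = -2/3, a_4 = 1/3, a_5 = -1/15


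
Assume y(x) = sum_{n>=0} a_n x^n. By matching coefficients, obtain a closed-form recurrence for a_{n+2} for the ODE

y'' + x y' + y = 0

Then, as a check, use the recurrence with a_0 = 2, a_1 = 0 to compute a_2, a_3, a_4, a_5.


Substitute y = sum_n a_n x^n.
y''(x) has coefficient (n+2)(n+1) a_{n+2} at x^n;
x y'(x) has coefficient n a_n at x^n (shift);
y(x) has coefficient 1 a_n at x^n.
Matching x^n: (n+2)(n+1) a_{n+2} + (n + 1) a_n = 0.
Thus a_{n+2} = (-n - 1) / ((n+1)(n+2)) * a_n.

Check with a_0 = 2, a_1 = 0 (apply the recurrence for n = 0, 1, 2, 3): a_0 = 2, a_1 = 0, a_2 = -1, a_3 = 0, a_4 = 1/4, a_5 = 0.

a_(n+2) = (-n - 1) / ((n+1)(n+2)) * a_n; check: a_0 = 2, a_1 = 0, a_2 = -1, a_3 = 0, a_4 = 1/4, a_5 = 0


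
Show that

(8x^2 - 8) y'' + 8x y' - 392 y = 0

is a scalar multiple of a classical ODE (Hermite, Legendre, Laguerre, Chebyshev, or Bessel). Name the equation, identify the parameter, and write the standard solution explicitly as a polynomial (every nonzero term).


All three coefficients share the factor -8; dividing through by -8 gives  (1 - x^2) y'' - x y' + 49 y = 0.
This matches the Chebyshev equation (1 - x^2) y'' - x y' + n^2 y = 0 (note the -x y' term, not -2x y') with n^2 = 49, so n = 7; the polynomial solution is T_7(x).
With y = sum_k a_k x^k, matching x^k gives (k+2)(k+1) a_{k+2} = (k^2 - n^2) a_k = (k - 7)(k + 7) a_k. The right side vanishes at k = 7, so the series with the parity of 7 terminates at degree 7.
Standard normalization: leading coefficient of T_n is 2^(n-1), so a_7 = 2^6 = 64. Work downward with a_k = (k+1)(k+2) a_{k+2} / ((k - 7)(k + 7)):
  a_5 = (6)(7)(64) / ((5 - 7)(5 + 7)) = 2688/(-24) = -112
  a_3 = (4)(5)(-112) / ((3 - 7)(3 + 7)) = -2240/(-40) = 56
  a_1 = (2)(3)(56) / ((1 - 7)(1 + 7)) = 336/(-48) = -7
Hence T_7(x) = 64 x^7 - 112 x^5 + 56 x^3 - 7 x.

T_7(x); series = 64 x^7 - 112 x^5 + 56 x^3 - 7 x


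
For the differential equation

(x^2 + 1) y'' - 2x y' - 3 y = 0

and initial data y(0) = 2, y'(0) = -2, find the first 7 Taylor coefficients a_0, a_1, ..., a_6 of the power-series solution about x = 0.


Ansatz: y(x) = sum_{n>=0} a_n x^n, so y'(x) = sum_{n>=1} n a_n x^(n-1) and y''(x) = sum_{n>=2} n(n-1) a_n x^(n-2).
Substitute into P(x) y'' + Q(x) y' + R(x) y = 0 with P(x) = x^2 + 1, Q(x) = -2x, R(x) = -3, and match powers of x.
Initial conditions: a_0 = 2, a_1 = -2.
Setting the coefficient of each power of x to zero and solving order by order (substituting the coefficients already found):
  x^0: 2 a_2 - 3 a_0 = 0  ->  2 a_2 = 3 a_0 = 6  ->  a_2 = 3
  x^1: 6 a_3 - 5 a_1 = 0  ->  6 a_3 = 5 a_1 = -10  ->  a_3 = -5/3
  x^2: 12 a_4 - 5 a_2 = 0  ->  12 a_4 = 5 a_2 = 15  ->  a_4 = 5/4
  x^3: 20 a_5 - 3 a_3 = 0  ->  20 a_5 = 3 a_3 = -5  ->  a_5 = -1/4
  x^4: 30 a_6 + a_4 = 0  ->  30 a_6 = -a_4 = -5/4  ->  a_6 = -1/24
Truncated series: y(x) = 2 - 2 x + 3 x^2 - (5/3) x^3 + (5/4) x^4 - (1/4) x^5 - (1/24) x^6 + O(x^7).

a_0 = 2; a_1 = -2; a_2 = 3; a_3 = -5/3; a_4 = 5/4; a_5 = -1/4; a_6 = -1/24


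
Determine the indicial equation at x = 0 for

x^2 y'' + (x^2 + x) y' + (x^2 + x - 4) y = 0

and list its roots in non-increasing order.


Divide by x^2 to reach normal form y'' + P_1(x) y' + P_2(x) y = 0 with P_1(x) = 1 + 1/x and P_2(x) = 1 + 1/x - 4/x^2.
x = 0 is a singular point because the y'-coefficient 1 + 1/x has a pole at x = 0 and the y-coefficient 1 + 1/x - 4/x^2 has a pole at x = 0.
It is a regular singular point because x P_1(x) = p(x) = x + 1 and x^2 P_2(x) = q(x) = x^2 + x - 4 are polynomials, hence analytic at x = 0.
p(0) = 1,  q(0) = -4.
Indicial equation: r(r-1) + p(0) r + q(0) = 0, i.e. r^2 + (p(0) - 1) r + q(0) = 0, i.e. r^2 - 4 = 0.
Discriminant: (0)^2 - 4(-4) = 16, so r = (0 ± 4)/2.
Solving: r_1 = 2, r_2 = -2.

indicial: r^2 - 4 = 0; roots r_1 = 2, r_2 = -2


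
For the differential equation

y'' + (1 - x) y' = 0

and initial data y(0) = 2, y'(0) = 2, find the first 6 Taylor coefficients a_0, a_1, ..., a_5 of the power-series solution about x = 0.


Ansatz: y(x) = sum_{n>=0} a_n x^n, so y'(x) = sum_{n>=1} n a_n x^(n-1) and y''(x) = sum_{n>=2} n(n-1) a_n x^(n-2).
Substitute into P(x) y'' + Q(x) y' + R(x) y = 0 with P(x) = 1, Q(x) = 1 - x, R(x) = 0, and match powers of x.
Initial conditions: a_0 = 2, a_1 = 2.
Setting the coefficient of each power of x to zero and solving order by order (substituting the coefficients already found):
  x^0: 2 a_2 + a_1 = 0  ->  2 a_2 = -a_1 = -2  ->  a_2 = -1
  x^1: 6 a_3 + 2 a_2 - a_1 = 0  ->  6 a_3 = -2 a_2 + a_1 = 4  ->  a_3 = 2/3
  x^2: 12 a_4 + 3 a_3 - 2 a_2 = 0  ->  12 a_4 = -3 a_3 + 2 a_2 = -4  ->  a_4 = -1/3
  x^3: 20 a_5 + 4 a_4 - 3 a_3 = 0  ->  20 a_5 = -4 a_4 + 3 a_3 = 10/3  ->  a_5 = 1/6
Truncated series: y(x) = 2 + 2 x - x^2 + (2/3) x^3 - (1/3) x^4 + (1/6) x^5 + O(x^6).

a_0 = 2; a_1 = 2; a_2 = -1; a_3 = 2/3; a_4 = -1/3; a_5 = 1/6


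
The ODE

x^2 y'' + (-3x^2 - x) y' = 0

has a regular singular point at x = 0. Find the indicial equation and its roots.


Divide by x^2 to reach normal form y'' + P_1(x) y' + P_2(x) y = 0 with P_1(x) = -3 - 1/x and P_2(x) = 0.
x = 0 is a singular point because the y'-coefficient -3 - 1/x has a pole at x = 0.
It is a regular singular point because x P_1(x) = p(x) = -3x - 1 and x^2 P_2(x) = q(x) = 0 are polynomials, hence analytic at x = 0.
p(0) = -1,  q(0) = 0.
Indicial equation: r(r-1) + p(0) r + q(0) = 0, i.e. r^2 + (p(0) - 1) r + q(0) = 0, i.e. r^2 - 2 r = 0.
Discriminant: (-2)^2 - 4(0) = 4, so r = (2 ± 2)/2.
Solving: r_1 = 2, r_2 = 0.

indicial: r^2 - 2 r = 0; roots r_1 = 2, r_2 = 0


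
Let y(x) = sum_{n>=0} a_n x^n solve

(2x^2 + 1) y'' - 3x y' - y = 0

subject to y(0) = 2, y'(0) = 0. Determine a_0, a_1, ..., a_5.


Ansatz: y(x) = sum_{n>=0} a_n x^n, so y'(x) = sum_{n>=1} n a_n x^(n-1) and y''(x) = sum_{n>=2} n(n-1) a_n x^(n-2).
Substitute into P(x) y'' + Q(x) y' + R(x) y = 0 with P(x) = 2x^2 + 1, Q(x) = -3x, R(x) = -1, and match powers of x.
Initial conditions: a_0 = 2, a_1 = 0.
Setting the coefficient of each power of x to zero and solving order by order (substituting the coefficients already found):
  x^0: 2 a_2 - a_0 = 0  ->  2 a_2 = a_0 = 2  ->  a_2 = 1
  x^1: 6 a_3 - 4 a_1 = 0  ->  6 a_3 = 4 a_1 = 0  ->  a_3 = 0
  x^2: 12 a_4 - 3 a_2 = 0  ->  12 a_4 = 3 a_2 = 3  ->  a_4 = 1/4
  x^3: 20 a_5 + 2 a_3 = 0  ->  20 a_5 = -2 a_3 = 0  ->  a_5 = 0
Truncated series: y(x) = 2 + x^2 + (1/4) x^4 + O(x^6).

a_0 = 2; a_1 = 0; a_2 = 1; a_3 = 0; a_4 = 1/4; a_5 = 0


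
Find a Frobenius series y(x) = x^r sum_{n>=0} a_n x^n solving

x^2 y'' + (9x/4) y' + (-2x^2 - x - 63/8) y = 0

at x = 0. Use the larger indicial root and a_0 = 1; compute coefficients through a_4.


Write in Frobenius form y'' + (p(x)/x) y' + (q(x)/x^2) y = 0:
  p(x) = 9/4,  q(x) = -2x^2 - x - 63/8.
Indicial equation: r(r-1) + (9/4) r + (-63/8) = 0 -> roots r_1 = 9/4, r_2 = -7/2.
Take r = r_1 = 9/4. Let y(x) = x^r sum_{n>=0} a_n x^n with a_0 = 1.
Substitute y = x^r sum a_n x^n and match x^{r+n}. The recurrence is
  D(n) a_n - 1 a_{n-1} - 2 a_{n-2} = 0,  where D(n) = (r+n)(r+n-1) + (9/4)(r+n) + (-63/8).
  a_n = [1 a_{n-1} + 2 a_{n-2}] / D(n).
Since the indicial polynomial factors as (r - r_1)(r - r_2), D(n) = (r_1 + n - r_1)(r_1 + n - r_2) = n(n + 23/4).
Evaluating step by step (a_0 = 1):
  n = 1: D(1) = 1(1 + 23/4) = 27/4; numerator = 1(1) = 1; a_1 = (1)/(27/4) = 4/27
  n = 2: D(2) = 2(2 + 23/4) = 31/2; numerator = 1(4/27) + 2(1) = 58/27; a_2 = (58/27)/(31/2) = 116/837
  n = 3: D(3) = 3(3 + 23/4) = 105/4; numerator = 1(116/837) + 2(4/27) = 364/837; a_3 = (364/837)/(105/4) = 208/12555
  n = 4: D(4) = 4(4 + 23/4) = 39; numerator = 1(208/12555) + 2(116/837) = 3688/12555; a_4 = (3688/12555)/(39) = 3688/489645

r = 9/4; a_0 = 1; a_1 = 4/27; a_2 = 116/837; a_3 = 208/12555; a_4 = 3688/489645


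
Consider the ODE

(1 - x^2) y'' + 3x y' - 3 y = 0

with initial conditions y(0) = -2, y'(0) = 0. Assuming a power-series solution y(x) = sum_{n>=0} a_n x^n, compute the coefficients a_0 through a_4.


Ansatz: y(x) = sum_{n>=0} a_n x^n, so y'(x) = sum_{n>=1} n a_n x^(n-1) and y''(x) = sum_{n>=2} n(n-1) a_n x^(n-2).
Substitute into P(x) y'' + Q(x) y' + R(x) y = 0 with P(x) = 1 - x^2, Q(x) = 3x, R(x) = -3, and match powers of x.
Initial conditions: a_0 = -2, a_1 = 0.
Setting the coefficient of each power of x to zero and solving order by order (substituting the coefficients already found):
  x^0: 2 a_2 - 3 a_0 = 0  ->  2 a_2 = 3 a_0 = -6  ->  a_2 = -3
  x^1: 6 a_3 = 0  ->  a_3 = 0
  x^2: 12 a_4 + a_2 = 0  ->  12 a_4 = -a_2 = 3  ->  a_4 = 1/4
Truncated series: y(x) = -2 - 3 x^2 + (1/4) x^4 + O(x^5).

a_0 = -2; a_1 = 0; a_2 = -3; a_3 = 0; a_4 = 1/4


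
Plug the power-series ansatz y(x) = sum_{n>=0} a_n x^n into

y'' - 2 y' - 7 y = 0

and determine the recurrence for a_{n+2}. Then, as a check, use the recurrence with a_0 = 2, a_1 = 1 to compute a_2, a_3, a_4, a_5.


Substitute y = sum_n a_n x^n.
y''(x) has coefficient (n+2)(n+1) a_{n+2} at x^n;
-2 y'(x) has coefficient -2 (n+1) a_{n+1} at x^n;
-7 y(x) has coefficient -7 a_n at x^n.
Matching x^n: (n+2)(n+1) a_{n+2} - 2 (n+1) a_{n+1} - 7 a_n = 0.
Thus a_{n+2} = [2 (n+1) a_{n+1} + 7 a_n] / ((n+1)(n+2)).

Check with a_0 = 2, a_1 = 1 (apply the recurrence for n = 0, 1, 2, 3): a_0 = 2, a_1 = 1, a_2 = 8, a_3 = 13/2, a_4 = 95/12, a_5 = 653/120.

a_(n+2) = [2 (n+1) a_(n+1) + 7 a_n] / ((n+1)(n+2)); check: a_0 = 2, a_1 = 1, a_2 = 8, a_3 = 13/2, a_4 = 95/12, a_5 = 653/120


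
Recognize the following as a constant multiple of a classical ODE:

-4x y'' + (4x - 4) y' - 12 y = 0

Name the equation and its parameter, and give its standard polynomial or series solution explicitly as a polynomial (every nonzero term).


All three coefficients share the factor -4; dividing through by -4 gives  x y'' + (1 - x) y' + 3 y = 0.
This matches the Laguerre equation x y'' + (1 - x) y' + n y = 0 with n = 3; the polynomial solution is L_3(x).
With y = sum_k a_k x^k, matching x^k gives (k+1)k a_{k+1} + (k+1) a_{k+1} - k a_k + n a_k = 0, i.e. (k+1)^2 a_{k+1} = (k - n) a_k = (k - 3) a_k. The right side vanishes at k = 3, so the series terminates at degree 3.
Standard normalization L_n(0) = 1 gives a_0 = 1. Work upward with a_{k+1} = (k - 3) a_k / (k+1)^2:
  a_1 = (0 - 3)(1) / 1^2 = -3/1 = -3
  a_2 = (1 - 3)(-3) / 2^2 = 6/4 = 3/2
  a_3 = (2 - 3)(3/2) / 3^2 = (-3/2)/9 = -1/6
Hence L_3(x) = -x^3/6 + 3 x^2/2 - 3 x + 1.

L_3(x); series = -x^3/6 + 3 x^2/2 - 3 x + 1


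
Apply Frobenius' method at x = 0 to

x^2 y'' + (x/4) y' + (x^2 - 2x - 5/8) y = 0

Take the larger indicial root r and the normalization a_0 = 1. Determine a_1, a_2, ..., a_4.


Write in Frobenius form y'' + (p(x)/x) y' + (q(x)/x^2) y = 0:
  p(x) = 1/4,  q(x) = x^2 - 2x - 5/8.
Indicial equation: r(r-1) + (1/4) r + (-5/8) = 0 -> roots r_1 = 5/4, r_2 = -1/2.
Take r = r_1 = 5/4. Let y(x) = x^r sum_{n>=0} a_n x^n with a_0 = 1.
Substitute y = x^r sum a_n x^n and match x^{r+n}. The recurrence is
  D(n) a_n - 2 a_{n-1} + 1 a_{n-2} = 0,  where D(n) = (r+n)(r+n-1) + (1/4)(r+n) + (-5/8).
  a_n = [2 a_{n-1} - 1 a_{n-2}] / D(n).
Since the indicial polynomial factors as (r - r_1)(r - r_2), D(n) = (r_1 + n - r_1)(r_1 + n - r_2) = n(n + 7/4).
Evaluating step by step (a_0 = 1):
  n = 1: D(1) = 1(1 + 7/4) = 11/4; numerator = 2(1) = 2; a_1 = (2)/(11/4) = 8/11
  n = 2: D(2) = 2(2 + 7/4) = 15/2; numerator = 2(8/11) - 1(1) = 5/11; a_2 = (5/11)/(15/2) = 2/33
  n = 3: D(3) = 3(3 + 7/4) = 57/4; numerator = 2(2/33) - 1(8/11) = -20/33; a_3 = (-20/33)/(57/4) = -80/1881
  n = 4: D(4) = 4(4 + 7/4) = 23; numerator = 2(-80/1881) - 1(2/33) = -274/1881; a_4 = (-274/1881)/(23) = -274/43263

r = 5/4; a_0 = 1; a_1 = 8/11; a_2 = 2/33; a_3 = -80/1881; a_4 = -274/43263


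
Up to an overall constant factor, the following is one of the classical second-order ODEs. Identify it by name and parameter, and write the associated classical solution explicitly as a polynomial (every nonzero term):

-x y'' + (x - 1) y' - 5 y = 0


All three coefficients share the factor -1; dividing through by -1 gives  x y'' + (1 - x) y' + 5 y = 0.
This matches the Laguerre equation x y'' + (1 - x) y' + n y = 0 with n = 5; the polynomial solution is L_5(x).
With y = sum_k a_k x^k, matching x^k gives (k+1)k a_{k+1} + (k+1) a_{k+1} - k a_k + n a_k = 0, i.e. (k+1)^2 a_{k+1} = (k - n) a_k = (k - 5) a_k. The right side vanishes at k = 5, so the series terminates at degree 5.
Standard normalization L_n(0) = 1 gives a_0 = 1. Work upward with a_{k+1} = (k - 5) a_k / (k+1)^2:
  a_1 = (0 - 5)(1) / 1^2 = -5/1 = -5
  a_2 = (1 - 5)(-5) / 2^2 = 20/4 = 5
  a_3 = (2 - 5)(5) / 3^2 = -15/9 = -5/3
  a_4 = (3 - 5)(-5/3) / 4^2 = (10/3)/16 = 5/24
  a_5 = (4 - 5)(5/24) / 5^2 = (-5/24)/25 = -1/120
Hence L_5(x) = -x^5/120 + 5 x^4/24 - 5 x^3/3 + 5 x^2 - 5 x + 1.

L_5(x); series = -x^5/120 + 5 x^4/24 - 5 x^3/3 + 5 x^2 - 5 x + 1


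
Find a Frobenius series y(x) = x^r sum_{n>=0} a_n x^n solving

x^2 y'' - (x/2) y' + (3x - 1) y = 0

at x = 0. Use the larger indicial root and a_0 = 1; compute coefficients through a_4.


Write in Frobenius form y'' + (p(x)/x) y' + (q(x)/x^2) y = 0:
  p(x) = -1/2,  q(x) = 3x - 1.
Indicial equation: r(r-1) + (-1/2) r + (-1) = 0 -> roots r_1 = 2, r_2 = -1/2.
Take r = r_1 = 2. Let y(x) = x^r sum_{n>=0} a_n x^n with a_0 = 1.
Substitute y = x^r sum a_n x^n and match x^{r+n}. The recurrence is
  D(n) a_n + 3 a_{n-1} = 0,  where D(n) = (r+n)(r+n-1) + (-1/2)(r+n) + (-1).
  a_n = -3 / D(n) * a_{n-1}.
Since the indicial polynomial factors as (r - r_1)(r - r_2), D(n) = (r_1 + n - r_1)(r_1 + n - r_2) = n(n + 5/2).
Evaluating step by step (a_0 = 1):
  n = 1: D(1) = 1(1 + 5/2) = 7/2; numerator = -3(1) = -3; a_1 = (-3)/(7/2) = -6/7
  n = 2: D(2) = 2(2 + 5/2) = 9; numerator = -3(-6/7) = 18/7; a_2 = (18/7)/(9) = 2/7
  n = 3: D(3) = 3(3 + 5/2) = 33/2; numerator = -3(2/7) = -6/7; a_3 = (-6/7)/(33/2) = -4/77
  n = 4: D(4) = 4(4 + 5/2) = 26; numerator = -3(-4/77) = 12/77; a_4 = (12/77)/(26) = 6/1001

r = 2; a_0 = 1; a_1 = -6/7; a_2 = 2/7; a_3 = -4/77; a_4 = 6/1001


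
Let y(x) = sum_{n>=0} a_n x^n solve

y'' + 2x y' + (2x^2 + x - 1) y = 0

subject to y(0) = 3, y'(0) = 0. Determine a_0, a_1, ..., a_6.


Ansatz: y(x) = sum_{n>=0} a_n x^n, so y'(x) = sum_{n>=1} n a_n x^(n-1) and y''(x) = sum_{n>=2} n(n-1) a_n x^(n-2).
Substitute into P(x) y'' + Q(x) y' + R(x) y = 0 with P(x) = 1, Q(x) = 2x, R(x) = 2x^2 + x - 1, and match powers of x.
Initial conditions: a_0 = 3, a_1 = 0.
Setting the coefficient of each power of x to zero and solving order by order (substituting the coefficients already found):
  x^0: 2 a_2 - a_0 = 0  ->  2 a_2 = a_0 = 3  ->  a_2 = 3/2
  x^1: 6 a_3 + a_1 + a_0 = 0  ->  6 a_3 = -a_1 - a_0 = -3  ->  a_3 = -1/2
  x^2: 12 a_4 + 3 a_2 + a_1 + 2 a_0 = 0  ->  12 a_4 = -3 a_2 - a_1 - 2 a_0 = -21/2  ->  a_4 = -7/8
  x^3: 20 a_5 + 5 a_3 + a_2 + 2 a_1 = 0  ->  20 a_5 = -5 a_3 - a_2 - 2 a_1 = 1  ->  a_5 = 1/20
  x^4: 30 a_6 + 7 a_4 + a_3 + 2 a_2 = 0  ->  30 a_6 = -7 a_4 - a_3 - 2 a_2 = 29/8  ->  a_6 = 29/240
Truncated series: y(x) = 3 + (3/2) x^2 - (1/2) x^3 - (7/8) x^4 + (1/20) x^5 + (29/240) x^6 + O(x^7).

a_0 = 3; a_1 = 0; a_2 = 3/2; a_3 = -1/2; a_4 = -7/8; a_5 = 1/20; a_6 = 29/240


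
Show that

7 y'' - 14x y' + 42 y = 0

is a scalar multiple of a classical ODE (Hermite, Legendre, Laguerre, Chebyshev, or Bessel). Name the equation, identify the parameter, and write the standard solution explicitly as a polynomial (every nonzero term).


All three coefficients share the factor 7; dividing through by 7 gives  y'' - 2x y' + 6 y = 0.
This matches the Hermite equation y'' - 2x y' + 2n y = 0 with 2n = 6, so n = 3; the polynomial solution is H_3(x).
With y = sum_k a_k x^k, matching x^k gives (k+2)(k+1) a_{k+2} = 2(k - n) a_k = 2(k - 3) a_k. The right side vanishes at k = 3, so the series with the parity of 3 terminates at degree 3.
Standard normalization: leading coefficient of H_n is 2^n, so a_3 = 2^3 = 8. Work downward with a_k = (k+1)(k+2) a_{k+2} / (2(k - n)):
  a_1 = (2)(3)(8) / (2(1 - 3)) = 48/(-4) = -12
Hence H_3(x) = 8 x^3 - 12 x.

H_3(x); series = 8 x^3 - 12 x


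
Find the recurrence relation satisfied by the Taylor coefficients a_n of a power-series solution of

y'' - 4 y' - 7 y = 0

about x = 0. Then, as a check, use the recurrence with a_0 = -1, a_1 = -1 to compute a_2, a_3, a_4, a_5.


Substitute y = sum_n a_n x^n.
y''(x) has coefficient (n+2)(n+1) a_{n+2} at x^n;
-4 y'(x) has coefficient -4 (n+1) a_{n+1} at x^n;
-7 y(x) has coefficient -7 a_n at x^n.
Matching x^n: (n+2)(n+1) a_{n+2} - 4 (n+1) a_{n+1} - 7 a_n = 0.
Thus a_{n+2} = [4 (n+1) a_{n+1} + 7 a_n] / ((n+1)(n+2)).

Check with a_0 = -1, a_1 = -1 (apply the recurrence for n = 0, 1, 2, 3): a_0 = -1, a_1 = -1, a_2 = -11/2, a_3 = -17/2, a_4 = -281/24, a_5 = -1481/120.

a_(n+2) = [4 (n+1) a_(n+1) + 7 a_n] / ((n+1)(n+2)); check: a_0 = -1, a_1 = -1, a_2 = -11/2, a_3 = -17/2, a_4 = -281/24, a_5 = -1481/120


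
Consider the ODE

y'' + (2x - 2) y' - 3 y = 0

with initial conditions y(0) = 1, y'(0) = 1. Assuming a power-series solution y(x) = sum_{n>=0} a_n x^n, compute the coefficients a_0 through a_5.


Ansatz: y(x) = sum_{n>=0} a_n x^n, so y'(x) = sum_{n>=1} n a_n x^(n-1) and y''(x) = sum_{n>=2} n(n-1) a_n x^(n-2).
Substitute into P(x) y'' + Q(x) y' + R(x) y = 0 with P(x) = 1, Q(x) = 2x - 2, R(x) = -3, and match powers of x.
Initial conditions: a_0 = 1, a_1 = 1.
Setting the coefficient of each power of x to zero and solving order by order (substituting the coefficients already found):
  x^0: 2 a_2 - 2 a_1 - 3 a_0 = 0  ->  2 a_2 = 2 a_1 + 3 a_0 = 5  ->  a_2 = 5/2
  x^1: 6 a_3 - 4 a_2 - a_1 = 0  ->  6 a_3 = 4 a_2 + a_1 = 11  ->  a_3 = 11/6
  x^2: 12 a_4 - 6 a_3 + a_2 = 0  ->  12 a_4 = 6 a_3 - a_2 = 17/2  ->  a_4 = 17/24
  x^3: 20 a_5 - 8 a_4 + 3 a_3 = 0  ->  20 a_5 = 8 a_4 - 3 a_3 = 1/6  ->  a_5 = 1/120
Truncated series: y(x) = 1 + x + (5/2) x^2 + (11/6) x^3 + (17/24) x^4 + (1/120) x^5 + O(x^6).

a_0 = 1; a_1 = 1; a_2 = 5/2; a_3 = 11/6; a_4 = 17/24; a_5 = 1/120


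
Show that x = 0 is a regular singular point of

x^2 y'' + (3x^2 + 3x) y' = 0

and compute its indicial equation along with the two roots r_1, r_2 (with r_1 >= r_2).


Divide by x^2 to reach normal form y'' + P_1(x) y' + P_2(x) y = 0 with P_1(x) = 3 + 3/x and P_2(x) = 0.
x = 0 is a singular point because the y'-coefficient 3 + 3/x has a pole at x = 0.
It is a regular singular point because x P_1(x) = p(x) = 3x + 3 and x^2 P_2(x) = q(x) = 0 are polynomials, hence analytic at x = 0.
p(0) = 3,  q(0) = 0.
Indicial equation: r(r-1) + p(0) r + q(0) = 0, i.e. r^2 + (p(0) - 1) r + q(0) = 0, i.e. r^2 + 2 r = 0.
Discriminant: (2)^2 - 4(0) = 4, so r = (-2 ± 2)/2.
Solving: r_1 = 0, r_2 = -2.

indicial: r^2 + 2 r = 0; roots r_1 = 0, r_2 = -2


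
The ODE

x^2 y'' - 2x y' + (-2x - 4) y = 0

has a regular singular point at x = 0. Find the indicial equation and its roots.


Divide by x^2 to reach normal form y'' + P_1(x) y' + P_2(x) y = 0 with P_1(x) = -2/x and P_2(x) = -2/x - 4/x^2.
x = 0 is a singular point because the y'-coefficient -2/x has a pole at x = 0 and the y-coefficient -2/x - 4/x^2 has a pole at x = 0.
It is a regular singular point because x P_1(x) = p(x) = -2 and x^2 P_2(x) = q(x) = -2x - 4 are polynomials, hence analytic at x = 0.
p(0) = -2,  q(0) = -4.
Indicial equation: r(r-1) + p(0) r + q(0) = 0, i.e. r^2 + (p(0) - 1) r + q(0) = 0, i.e. r^2 - 3 r - 4 = 0.
Discriminant: (-3)^2 - 4(-4) = 25, so r = (3 ± 5)/2.
Solving: r_1 = 4, r_2 = -1.

indicial: r^2 - 3 r - 4 = 0; roots r_1 = 4, r_2 = -1


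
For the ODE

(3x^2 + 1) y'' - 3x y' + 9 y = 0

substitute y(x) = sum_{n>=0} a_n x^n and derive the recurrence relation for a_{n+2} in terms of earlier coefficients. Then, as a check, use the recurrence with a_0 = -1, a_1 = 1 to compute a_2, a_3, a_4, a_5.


Substitute y = sum_n a_n x^n.
(1 + 3 x^2) y'' contributes (n+2)(n+1) a_{n+2} + 3 n(n-1) a_n at x^n.
-3 x y'(x) contributes -3 n a_n at x^n.
9 y(x) contributes 9 a_n at x^n.
Matching x^n: (n+2)(n+1) a_{n+2} + (3 n(n-1) - 3 n + 9) a_n = 0.
Thus a_{n+2} = (-3 n(n-1) + 3 n - 9) / ((n+1)(n+2)) * a_n.

Check with a_0 = -1, a_1 = 1 (apply the recurrence for n = 0, 1, 2, 3): a_0 = -1, a_1 = 1, a_2 = 9/2, a_3 = -1, a_4 = -27/8, a_5 = 9/10.

a_(n+2) = (-3 n(n-1) + 3 n - 9) / ((n+1)(n+2)) * a_n; check: a_0 = -1, a_1 = 1, a_2 = 9/2, a_3 = -1, a_4 = -27/8, a_5 = 9/10


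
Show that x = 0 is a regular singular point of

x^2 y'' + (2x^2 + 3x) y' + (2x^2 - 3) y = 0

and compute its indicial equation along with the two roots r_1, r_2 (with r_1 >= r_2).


Divide by x^2 to reach normal form y'' + P_1(x) y' + P_2(x) y = 0 with P_1(x) = 2 + 3/x and P_2(x) = 2 - 3/x^2.
x = 0 is a singular point because the y'-coefficient 2 + 3/x has a pole at x = 0 and the y-coefficient 2 - 3/x^2 has a pole at x = 0.
It is a regular singular point because x P_1(x) = p(x) = 2x + 3 and x^2 P_2(x) = q(x) = 2x^2 - 3 are polynomials, hence analytic at x = 0.
p(0) = 3,  q(0) = -3.
Indicial equation: r(r-1) + p(0) r + q(0) = 0, i.e. r^2 + (p(0) - 1) r + q(0) = 0, i.e. r^2 + 2 r - 3 = 0.
Discriminant: (2)^2 - 4(-3) = 16, so r = (-2 ± 4)/2.
Solving: r_1 = 1, r_2 = -3.

indicial: r^2 + 2 r - 3 = 0; roots r_1 = 1, r_2 = -3


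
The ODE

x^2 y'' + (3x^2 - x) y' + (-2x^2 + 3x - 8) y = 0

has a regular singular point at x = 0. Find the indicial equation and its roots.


Divide by x^2 to reach normal form y'' + P_1(x) y' + P_2(x) y = 0 with P_1(x) = 3 - 1/x and P_2(x) = -2 + 3/x - 8/x^2.
x = 0 is a singular point because the y'-coefficient 3 - 1/x has a pole at x = 0 and the y-coefficient -2 + 3/x - 8/x^2 has a pole at x = 0.
It is a regular singular point because x P_1(x) = p(x) = 3x - 1 and x^2 P_2(x) = q(x) = -2x^2 + 3x - 8 are polynomials, hence analytic at x = 0.
p(0) = -1,  q(0) = -8.
Indicial equation: r(r-1) + p(0) r + q(0) = 0, i.e. r^2 + (p(0) - 1) r + q(0) = 0, i.e. r^2 - 2 r - 8 = 0.
Discriminant: (-2)^2 - 4(-8) = 36, so r = (2 ± 6)/2.
Solving: r_1 = 4, r_2 = -2.

indicial: r^2 - 2 r - 8 = 0; roots r_1 = 4, r_2 = -2


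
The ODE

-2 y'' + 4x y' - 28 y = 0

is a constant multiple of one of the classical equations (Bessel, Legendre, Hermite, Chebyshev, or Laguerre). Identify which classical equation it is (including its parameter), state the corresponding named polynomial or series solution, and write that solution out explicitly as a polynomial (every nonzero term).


All three coefficients share the factor -2; dividing through by -2 gives  y'' - 2x y' + 14 y = 0.
This matches the Hermite equation y'' - 2x y' + 2n y = 0 with 2n = 14, so n = 7; the polynomial solution is H_7(x).
With y = sum_k a_k x^k, matching x^k gives (k+2)(k+1) a_{k+2} = 2(k - n) a_k = 2(k - 7) a_k. The right side vanishes at k = 7, so the series with the parity of 7 terminates at degree 7.
Standard normalization: leading coefficient of H_n is 2^n, so a_7 = 2^7 = 128. Work downward with a_k = (k+1)(k+2) a_{k+2} / (2(k - n)):
  a_5 = (6)(7)(128) / (2(5 - 7)) = 5376/(-4) = -1344
  a_3 = (4)(5)(-1344) / (2(3 - 7)) = -26880/(-8) = 3360
  a_1 = (2)(3)(3360) / (2(1 - 7)) = 20160/(-12) = -1680
Hence H_7(x) = 128 x^7 - 1344 x^5 + 3360 x^3 - 1680 x.

H_7(x); series = 128 x^7 - 1344 x^5 + 3360 x^3 - 1680 x


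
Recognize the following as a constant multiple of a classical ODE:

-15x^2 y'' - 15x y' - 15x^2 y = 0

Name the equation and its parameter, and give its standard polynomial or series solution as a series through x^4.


All three coefficients share the factor -15; dividing through by -15 gives  x^2 y'' + x y' + x^2 y = 0.
This matches the Bessel equation x^2 y'' + x y' + (x^2 - nu^2) y = 0 with nu^2 = 0, so nu = 0; the solution bounded at x = 0 is J_0(x).
Frobenius at x = 0: indicial roots ±nu; for r = nu the recurrence k(k + 2nu) c_k = -c_{k-2} gives the standard series J_nu(x) = sum_{k>=0} (-1)^k / (k! (k+nu)!) (x/2)^(2k+nu). Evaluate the first 3 terms:
  k = 0: (-1)^0 / (0! * 0! * 2^0) x^0 = 1/(1*1*1) x^0 = (1) x^0
  k = 1: (-1)^1 / (1! * 1! * 2^2) x^2 = -1/(1*1*4) x^2 = (-1/4) x^2
  k = 2: (-1)^2 / (2! * 2! * 2^4) x^4 = 1/(2*2*16) x^4 = (1/64) x^4
Hence J_0(x) = x^4/64 - x^2/4 + 1 + ....

J_0(x); series = x^4/64 - x^2/4 + 1


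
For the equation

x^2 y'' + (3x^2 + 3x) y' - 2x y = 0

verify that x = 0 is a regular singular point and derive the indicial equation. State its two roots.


Divide by x^2 to reach normal form y'' + P_1(x) y' + P_2(x) y = 0 with P_1(x) = 3 + 3/x and P_2(x) = -2/x.
x = 0 is a singular point because the y'-coefficient 3 + 3/x has a pole at x = 0 and the y-coefficient -2/x has a pole at x = 0.
It is a regular singular point because x P_1(x) = p(x) = 3x + 3 and x^2 P_2(x) = q(x) = -2x are polynomials, hence analytic at x = 0.
p(0) = 3,  q(0) = 0.
Indicial equation: r(r-1) + p(0) r + q(0) = 0, i.e. r^2 + (p(0) - 1) r + q(0) = 0, i.e. r^2 + 2 r = 0.
Discriminant: (2)^2 - 4(0) = 4, so r = (-2 ± 2)/2.
Solving: r_1 = 0, r_2 = -2.

indicial: r^2 + 2 r = 0; roots r_1 = 0, r_2 = -2


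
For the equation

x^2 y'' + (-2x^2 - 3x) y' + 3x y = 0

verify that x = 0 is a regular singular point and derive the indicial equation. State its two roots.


Divide by x^2 to reach normal form y'' + P_1(x) y' + P_2(x) y = 0 with P_1(x) = -2 - 3/x and P_2(x) = 3/x.
x = 0 is a singular point because the y'-coefficient -2 - 3/x has a pole at x = 0 and the y-coefficient 3/x has a pole at x = 0.
It is a regular singular point because x P_1(x) = p(x) = -2x - 3 and x^2 P_2(x) = q(x) = 3x are polynomials, hence analytic at x = 0.
p(0) = -3,  q(0) = 0.
Indicial equation: r(r-1) + p(0) r + q(0) = 0, i.e. r^2 + (p(0) - 1) r + q(0) = 0, i.e. r^2 - 4 r = 0.
Discriminant: (-4)^2 - 4(0) = 16, so r = (4 ± 4)/2.
Solving: r_1 = 4, r_2 = 0.

indicial: r^2 - 4 r = 0; roots r_1 = 4, r_2 = 0


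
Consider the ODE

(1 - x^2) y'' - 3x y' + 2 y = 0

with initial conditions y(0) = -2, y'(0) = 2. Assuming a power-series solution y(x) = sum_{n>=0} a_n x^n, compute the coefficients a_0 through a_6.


Ansatz: y(x) = sum_{n>=0} a_n x^n, so y'(x) = sum_{n>=1} n a_n x^(n-1) and y''(x) = sum_{n>=2} n(n-1) a_n x^(n-2).
Substitute into P(x) y'' + Q(x) y' + R(x) y = 0 with P(x) = 1 - x^2, Q(x) = -3x, R(x) = 2, and match powers of x.
Initial conditions: a_0 = -2, a_1 = 2.
Setting the coefficient of each power of x to zero and solving order by order (substituting the coefficients already found):
  x^0: 2 a_2 + 2 a_0 = 0  ->  2 a_2 = -2 a_0 = 4  ->  a_2 = 2
  x^1: 6 a_3 - a_1 = 0  ->  6 a_3 = a_1 = 2  ->  a_3 = 1/3
  x^2: 12 a_4 - 6 a_2 = 0  ->  12 a_4 = 6 a_2 = 12  ->  a_4 = 1
  x^3: 20 a_5 - 13 a_3 = 0  ->  20 a_5 = 13 a_3 = 13/3  ->  a_5 = 13/60
  x^4: 30 a_6 - 22 a_4 = 0  ->  30 a_6 = 22 a_4 = 22  ->  a_6 = 11/15
Truncated series: y(x) = -2 + 2 x + 2 x^2 + (1/3) x^3 + x^4 + (13/60) x^5 + (11/15) x^6 + O(x^7).

a_0 = -2; a_1 = 2; a_2 = 2; a_3 = 1/3; a_4 = 1; a_5 = 13/60; a_6 = 11/15


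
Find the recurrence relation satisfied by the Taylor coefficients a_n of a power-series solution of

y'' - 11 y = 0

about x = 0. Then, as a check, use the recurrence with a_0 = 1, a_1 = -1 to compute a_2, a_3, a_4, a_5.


Substitute y = sum_n a_n x^n into y'' + (const) y = 0.
y''(x) = sum_{n>=0} (n+2)(n+1) a_{n+2} x^n.
The ODE becomes sum_n [(n+2)(n+1) a_{n+2} - 11 a_n] x^n = 0.
Setting each coefficient to zero gives the recurrence:
  (n+2)(n+1) a_{n+2} - 11 a_n = 0,
  a_{n+2} = 11 / ((n+1)(n+2)) a_n.

Check with a_0 = 1, a_1 = -1 (apply the recurrence for n = 0, 1, 2, 3): a_0 = 1, a_1 = -1, a_2 = 11/2, a_3 = -11/6, a_4 = 121/24, a_5 = -121/120.

a_{n+2} = 11/((n+1)(n+2)) * a_n; check: a_0 = 1, a_1 = -1, a_2 = 11/2, a_3 = -11/6, a_4 = 121/24, a_5 = -121/120


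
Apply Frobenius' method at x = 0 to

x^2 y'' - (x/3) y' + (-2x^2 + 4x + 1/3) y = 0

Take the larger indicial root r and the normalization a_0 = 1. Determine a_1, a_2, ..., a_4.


Write in Frobenius form y'' + (p(x)/x) y' + (q(x)/x^2) y = 0:
  p(x) = -1/3,  q(x) = -2x^2 + 4x + 1/3.
Indicial equation: r(r-1) + (-1/3) r + (1/3) = 0 -> roots r_1 = 1, r_2 = 1/3.
Take r = r_1 = 1. Let y(x) = x^r sum_{n>=0} a_n x^n with a_0 = 1.
Substitute y = x^r sum a_n x^n and match x^{r+n}. The recurrence is
  D(n) a_n + 4 a_{n-1} - 2 a_{n-2} = 0,  where D(n) = (r+n)(r+n-1) + (-1/3)(r+n) + (1/3).
  a_n = [-4 a_{n-1} + 2 a_{n-2}] / D(n).
Since the indicial polynomial factors as (r - r_1)(r - r_2), D(n) = (r_1 + n - r_1)(r_1 + n - r_2) = n(n + 2/3).
Evaluating step by step (a_0 = 1):
  n = 1: D(1) = 1(1 + 2/3) = 5/3; numerator = -4(1) = -4; a_1 = (-4)/(5/3) = -12/5
  n = 2: D(2) = 2(2 + 2/3) = 16/3; numerator = -4(-12/5) + 2(1) = 58/5; a_2 = (58/5)/(16/3) = 87/40
  n = 3: D(3) = 3(3 + 2/3) = 11; numerator = -4(87/40) + 2(-12/5) = -27/2; a_3 = (-27/2)/(11) = -27/22
  n = 4: D(4) = 4(4 + 2/3) = 56/3; numerator = -4(-27/22) + 2(87/40) = 2037/220; a_4 = (2037/220)/(56/3) = 873/1760

r = 1; a_0 = 1; a_1 = -12/5; a_2 = 87/40; a_3 = -27/22; a_4 = 873/1760


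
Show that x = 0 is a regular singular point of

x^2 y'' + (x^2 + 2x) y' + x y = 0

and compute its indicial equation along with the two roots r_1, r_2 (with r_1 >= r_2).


Divide by x^2 to reach normal form y'' + P_1(x) y' + P_2(x) y = 0 with P_1(x) = 1 + 2/x and P_2(x) = 1/x.
x = 0 is a singular point because the y'-coefficient 1 + 2/x has a pole at x = 0 and the y-coefficient 1/x has a pole at x = 0.
It is a regular singular point because x P_1(x) = p(x) = x + 2 and x^2 P_2(x) = q(x) = x are polynomials, hence analytic at x = 0.
p(0) = 2,  q(0) = 0.
Indicial equation: r(r-1) + p(0) r + q(0) = 0, i.e. r^2 + (p(0) - 1) r + q(0) = 0, i.e. r^2 + 1 r = 0.
Discriminant: (1)^2 - 4(0) = 1, so r = (-1 ± 1)/2.
Solving: r_1 = 0, r_2 = -1.

indicial: r^2 + 1 r = 0; roots r_1 = 0, r_2 = -1


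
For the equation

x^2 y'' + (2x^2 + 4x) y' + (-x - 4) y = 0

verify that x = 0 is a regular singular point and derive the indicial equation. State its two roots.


Divide by x^2 to reach normal form y'' + P_1(x) y' + P_2(x) y = 0 with P_1(x) = 2 + 4/x and P_2(x) = -1/x - 4/x^2.
x = 0 is a singular point because the y'-coefficient 2 + 4/x has a pole at x = 0 and the y-coefficient -1/x - 4/x^2 has a pole at x = 0.
It is a regular singular point because x P_1(x) = p(x) = 2x + 4 and x^2 P_2(x) = q(x) = -x - 4 are polynomials, hence analytic at x = 0.
p(0) = 4,  q(0) = -4.
Indicial equation: r(r-1) + p(0) r + q(0) = 0, i.e. r^2 + (p(0) - 1) r + q(0) = 0, i.e. r^2 + 3 r - 4 = 0.
Discriminant: (3)^2 - 4(-4) = 25, so r = (-3 ± 5)/2.
Solving: r_1 = 1, r_2 = -4.

indicial: r^2 + 3 r - 4 = 0; roots r_1 = 1, r_2 = -4


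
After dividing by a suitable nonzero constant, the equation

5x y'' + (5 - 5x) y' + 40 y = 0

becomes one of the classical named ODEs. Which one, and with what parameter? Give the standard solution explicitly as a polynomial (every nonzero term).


All three coefficients share the factor 5; dividing through by 5 gives  x y'' + (1 - x) y' + 8 y = 0.
This matches the Laguerre equation x y'' + (1 - x) y' + n y = 0 with n = 8; the polynomial solution is L_8(x).
With y = sum_k a_k x^k, matching x^k gives (k+1)k a_{k+1} + (k+1) a_{k+1} - k a_k + n a_k = 0, i.e. (k+1)^2 a_{k+1} = (k - n) a_k = (k - 8) a_k. The right side vanishes at k = 8, so the series terminates at degree 8.
Standard normalization L_n(0) = 1 gives a_0 = 1. Work upward with a_{k+1} = (k - 8) a_k / (k+1)^2:
  a_1 = (0 - 8)(1) / 1^2 = -8/1 = -8
  a_2 = (1 - 8)(-8) / 2^2 = 56/4 = 14
  a_3 = (2 - 8)(14) / 3^2 = -84/9 = -28/3
  a_4 = (3 - 8)(-28/3) / 4^2 = (140/3)/16 = 35/12
  a_5 = (4 - 8)(35/12) / 5^2 = (-35/3)/25 = -7/15
  a_6 = (5 - 8)(-7/15) / 6^2 = (7/5)/36 = 7/180
  a_7 = (6 - 8)(7/180) / 7^2 = (-7/90)/49 = -1/630
  a_8 = (7 - 8)(-1/630) / 8^2 = (1/630)/64 = 1/40320
Hence L_8(x) = x^8/40320 - x^7/630 + 7 x^6/180 - 7 x^5/15 + 35 x^4/12 - 28 x^3/3 + 14 x^2 - 8 x + 1.

L_8(x); series = x^8/40320 - x^7/630 + 7 x^6/180 - 7 x^5/15 + 35 x^4/12 - 28 x^3/3 + 14 x^2 - 8 x + 1


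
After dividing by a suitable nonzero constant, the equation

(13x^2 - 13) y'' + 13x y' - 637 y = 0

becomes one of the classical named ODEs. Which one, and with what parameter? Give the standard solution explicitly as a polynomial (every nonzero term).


All three coefficients share the factor -13; dividing through by -13 gives  (1 - x^2) y'' - x y' + 49 y = 0.
This matches the Chebyshev equation (1 - x^2) y'' - x y' + n^2 y = 0 (note the -x y' term, not -2x y') with n^2 = 49, so n = 7; the polynomial solution is T_7(x).
With y = sum_k a_k x^k, matching x^k gives (k+2)(k+1) a_{k+2} = (k^2 - n^2) a_k = (k - 7)(k + 7) a_k. The right side vanishes at k = 7, so the series with the parity of 7 terminates at degree 7.
Standard normalization: leading coefficient of T_n is 2^(n-1), so a_7 = 2^6 = 64. Work downward with a_k = (k+1)(k+2) a_{k+2} / ((k - 7)(k + 7)):
  a_5 = (6)(7)(64) / ((5 - 7)(5 + 7)) = 2688/(-24) = -112
  a_3 = (4)(5)(-112) / ((3 - 7)(3 + 7)) = -2240/(-40) = 56
  a_1 = (2)(3)(56) / ((1 - 7)(1 + 7)) = 336/(-48) = -7
Hence T_7(x) = 64 x^7 - 112 x^5 + 56 x^3 - 7 x.

T_7(x); series = 64 x^7 - 112 x^5 + 56 x^3 - 7 x


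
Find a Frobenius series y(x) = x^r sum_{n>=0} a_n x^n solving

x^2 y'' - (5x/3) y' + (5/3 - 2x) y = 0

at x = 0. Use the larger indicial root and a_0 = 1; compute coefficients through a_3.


Write in Frobenius form y'' + (p(x)/x) y' + (q(x)/x^2) y = 0:
  p(x) = -5/3,  q(x) = 5/3 - 2x.
Indicial equation: r(r-1) + (-5/3) r + (5/3) = 0 -> roots r_1 = 5/3, r_2 = 1.
Take r = r_1 = 5/3. Let y(x) = x^r sum_{n>=0} a_n x^n with a_0 = 1.
Substitute y = x^r sum a_n x^n and match x^{r+n}. The recurrence is
  D(n) a_n - 2 a_{n-1} = 0,  where D(n) = (r+n)(r+n-1) + (-5/3)(r+n) + (5/3).
  a_n = 2 / D(n) * a_{n-1}.
Since the indicial polynomial factors as (r - r_1)(r - r_2), D(n) = (r_1 + n - r_1)(r_1 + n - r_2) = n(n + 2/3).
Evaluating step by step (a_0 = 1):
  n = 1: D(1) = 1(1 + 2/3) = 5/3; numerator = 2(1) = 2; a_1 = (2)/(5/3) = 6/5
  n = 2: D(2) = 2(2 + 2/3) = 16/3; numerator = 2(6/5) = 12/5; a_2 = (12/5)/(16/3) = 9/20
  n = 3: D(3) = 3(3 + 2/3) = 11; numerator = 2(9/20) = 9/10; a_3 = (9/10)/(11) = 9/110

r = 5/3; a_0 = 1; a_1 = 6/5; a_2 = 9/20; a_3 = 9/110


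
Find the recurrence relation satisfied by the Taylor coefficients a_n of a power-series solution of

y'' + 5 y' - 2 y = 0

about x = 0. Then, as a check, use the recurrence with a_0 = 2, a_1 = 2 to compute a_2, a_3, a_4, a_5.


Substitute y = sum_n a_n x^n.
y''(x) has coefficient (n+2)(n+1) a_{n+2} at x^n;
5 y'(x) has coefficient 5 (n+1) a_{n+1} at x^n;
-2 y(x) has coefficient -2 a_n at x^n.
Matching x^n: (n+2)(n+1) a_{n+2} + 5 (n+1) a_{n+1} - 2 a_n = 0.
Thus a_{n+2} = [-5 (n+1) a_{n+1} + 2 a_n] / ((n+1)(n+2)).

Check with a_0 = 2, a_1 = 2 (apply the recurrence for n = 0, 1, 2, 3): a_0 = 2, a_1 = 2, a_2 = -3, a_3 = 17/3, a_4 = -91/12, a_5 = 163/20.

a_(n+2) = [-5 (n+1) a_(n+1) + 2 a_n] / ((n+1)(n+2)); check: a_0 = 2, a_1 = 2, a_2 = -3, a_3 = 17/3, a_4 = -91/12, a_5 = 163/20


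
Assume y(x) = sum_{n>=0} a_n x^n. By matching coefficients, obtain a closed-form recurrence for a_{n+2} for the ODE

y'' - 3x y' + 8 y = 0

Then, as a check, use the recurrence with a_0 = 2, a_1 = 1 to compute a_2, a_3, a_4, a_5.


Substitute y = sum_n a_n x^n.
y''(x) has coefficient (n+2)(n+1) a_{n+2} at x^n;
-3 x y'(x) has coefficient -3 n a_n at x^n (shift);
8 y(x) has coefficient 8 a_n at x^n.
Matching x^n: (n+2)(n+1) a_{n+2} + (-3n + 8) a_n = 0.
Thus a_{n+2} = (3n - 8) / ((n+1)(n+2)) * a_n.

Check with a_0 = 2, a_1 = 1 (apply the recurrence for n = 0, 1, 2, 3): a_0 = 2, a_1 = 1, a_2 = -8, a_3 = -5/6, a_4 = 4/3, a_5 = -1/24.

a_(n+2) = (3n - 8) / ((n+1)(n+2)) * a_n; check: a_0 = 2, a_1 = 1, a_2 = -8, a_3 = -5/6, a_4 = 4/3, a_5 = -1/24


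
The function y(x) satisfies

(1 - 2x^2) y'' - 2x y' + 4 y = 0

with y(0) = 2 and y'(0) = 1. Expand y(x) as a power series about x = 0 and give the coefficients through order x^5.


Ansatz: y(x) = sum_{n>=0} a_n x^n, so y'(x) = sum_{n>=1} n a_n x^(n-1) and y''(x) = sum_{n>=2} n(n-1) a_n x^(n-2).
Substitute into P(x) y'' + Q(x) y' + R(x) y = 0 with P(x) = 1 - 2x^2, Q(x) = -2x, R(x) = 4, and match powers of x.
Initial conditions: a_0 = 2, a_1 = 1.
Setting the coefficient of each power of x to zero and solving order by order (substituting the coefficients already found):
  x^0: 2 a_2 + 4 a_0 = 0  ->  2 a_2 = -4 a_0 = -8  ->  a_2 = -4
  x^1: 6 a_3 + 2 a_1 = 0  ->  6 a_3 = -2 a_1 = -2  ->  a_3 = -1/3
  x^2: 12 a_4 - 4 a_2 = 0  ->  12 a_4 = 4 a_2 = -16  ->  a_4 = -4/3
  x^3: 20 a_5 - 14 a_3 = 0  ->  20 a_5 = 14 a_3 = -14/3  ->  a_5 = -7/30
Truncated series: y(x) = 2 + x - 4 x^2 - (1/3) x^3 - (4/3) x^4 - (7/30) x^5 + O(x^6).

a_0 = 2; a_1 = 1; a_2 = -4; a_3 = -1/3; a_4 = -4/3; a_5 = -7/30


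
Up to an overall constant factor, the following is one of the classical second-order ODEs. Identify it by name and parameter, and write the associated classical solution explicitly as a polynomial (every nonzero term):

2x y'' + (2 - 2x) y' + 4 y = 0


All three coefficients share the factor 2; dividing through by 2 gives  x y'' + (1 - x) y' + 2 y = 0.
This matches the Laguerre equation x y'' + (1 - x) y' + n y = 0 with n = 2; the polynomial solution is L_2(x).
With y = sum_k a_k x^k, matching x^k gives (k+1)k a_{k+1} + (k+1) a_{k+1} - k a_k + n a_k = 0, i.e. (k+1)^2 a_{k+1} = (k - n) a_k = (k - 2) a_k. The right side vanishes at k = 2, so the series terminates at degree 2.
Standard normalization L_n(0) = 1 gives a_0 = 1. Work upward with a_{k+1} = (k - 2) a_k / (k+1)^2:
  a_1 = (0 - 2)(1) / 1^2 = -2/1 = -2
  a_2 = (1 - 2)(-2) / 2^2 = 2/4 = 1/2
Hence L_2(x) = x^2/2 - 2 x + 1.

L_2(x); series = x^2/2 - 2 x + 1
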